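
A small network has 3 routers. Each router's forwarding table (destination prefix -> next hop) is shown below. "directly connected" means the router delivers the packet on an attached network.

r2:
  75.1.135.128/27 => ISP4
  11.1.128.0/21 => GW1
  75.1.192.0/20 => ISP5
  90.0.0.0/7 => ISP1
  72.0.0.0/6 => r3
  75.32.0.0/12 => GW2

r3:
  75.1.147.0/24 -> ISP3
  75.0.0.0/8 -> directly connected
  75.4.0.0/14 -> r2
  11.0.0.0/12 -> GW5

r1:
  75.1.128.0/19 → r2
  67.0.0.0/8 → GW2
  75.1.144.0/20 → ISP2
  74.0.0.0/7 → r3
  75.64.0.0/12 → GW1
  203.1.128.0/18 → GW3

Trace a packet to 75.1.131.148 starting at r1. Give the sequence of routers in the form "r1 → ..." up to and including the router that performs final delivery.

r1 → r2 → r3

At r1: longest match for 75.1.131.148 is 75.1.128.0/19 -> r2
At r2: longest match for 75.1.131.148 is 72.0.0.0/6 -> r3
At r3: longest match for 75.1.131.148 is 75.0.0.0/8 -> directly connected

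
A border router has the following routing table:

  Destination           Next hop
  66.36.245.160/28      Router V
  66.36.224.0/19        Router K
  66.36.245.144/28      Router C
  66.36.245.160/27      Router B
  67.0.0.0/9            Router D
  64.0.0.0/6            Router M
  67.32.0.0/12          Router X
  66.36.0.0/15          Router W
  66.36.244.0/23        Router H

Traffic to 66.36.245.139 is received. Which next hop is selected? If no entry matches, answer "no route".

Routes whose prefix contains 66.36.245.139:
  64.0.0.0/6 (64.0.0.0 - 67.255.255.255) -> Router M
  66.36.0.0/15 (66.36.0.0 - 66.37.255.255) -> Router W
  66.36.224.0/19 (66.36.224.0 - 66.36.255.255) -> Router K
  66.36.244.0/23 (66.36.244.0 - 66.36.245.255) -> Router H
More-specific entries that do NOT match:
  66.36.245.160/28 (66.36.245.160 - 66.36.245.175) does not contain 66.36.245.139
  66.36.245.144/28 (66.36.245.144 - 66.36.245.159) does not contain 66.36.245.139
  66.36.245.160/27 (66.36.245.160 - 66.36.245.191) does not contain 66.36.245.139
Longest matching prefix is /23 -> next hop Router H.

Router H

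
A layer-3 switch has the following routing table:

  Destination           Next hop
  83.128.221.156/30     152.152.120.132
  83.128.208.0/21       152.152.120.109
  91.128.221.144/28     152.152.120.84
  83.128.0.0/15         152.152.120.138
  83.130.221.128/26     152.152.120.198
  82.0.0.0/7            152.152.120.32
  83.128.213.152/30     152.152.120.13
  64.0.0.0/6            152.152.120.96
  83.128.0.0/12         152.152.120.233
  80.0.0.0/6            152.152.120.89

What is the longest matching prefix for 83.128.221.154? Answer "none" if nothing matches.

Entries matching 83.128.221.154:
  80.0.0.0/6 (80.0.0.0 - 83.255.255.255)
  82.0.0.0/7 (82.0.0.0 - 83.255.255.255)
  83.128.0.0/12 (83.128.0.0 - 83.143.255.255)
  83.128.0.0/15 (83.128.0.0 - 83.129.255.255)
Most specific is 83.128.0.0/15.

83.128.0.0/15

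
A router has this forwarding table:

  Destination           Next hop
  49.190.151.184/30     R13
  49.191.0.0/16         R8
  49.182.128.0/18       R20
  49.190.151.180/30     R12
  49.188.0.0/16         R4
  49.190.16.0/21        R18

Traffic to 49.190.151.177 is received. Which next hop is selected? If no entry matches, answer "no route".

no route

No entry's prefix contains 49.190.151.177; there is no default route.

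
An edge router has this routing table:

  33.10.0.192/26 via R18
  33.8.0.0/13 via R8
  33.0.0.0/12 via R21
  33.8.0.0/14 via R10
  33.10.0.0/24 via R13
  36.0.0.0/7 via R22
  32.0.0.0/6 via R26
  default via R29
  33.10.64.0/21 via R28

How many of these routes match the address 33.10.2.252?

5

Prefixes containing 33.10.2.252:
  0.0.0.0/0 (default, matches everything)
  32.0.0.0/6 (32.0.0.0 - 35.255.255.255)
  33.0.0.0/12 (33.0.0.0 - 33.15.255.255)
  33.8.0.0/13 (33.8.0.0 - 33.15.255.255)
  33.8.0.0/14 (33.8.0.0 - 33.11.255.255)
Total matching entries: 5.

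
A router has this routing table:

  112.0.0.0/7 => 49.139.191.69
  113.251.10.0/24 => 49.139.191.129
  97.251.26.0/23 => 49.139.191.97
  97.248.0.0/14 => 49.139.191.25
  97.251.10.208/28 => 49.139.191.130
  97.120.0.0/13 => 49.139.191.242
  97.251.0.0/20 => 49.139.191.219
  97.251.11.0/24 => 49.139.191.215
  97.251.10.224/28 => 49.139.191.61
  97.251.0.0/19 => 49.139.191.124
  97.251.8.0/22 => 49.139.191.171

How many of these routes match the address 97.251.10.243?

Prefixes containing 97.251.10.243:
  97.248.0.0/14 (97.248.0.0 - 97.251.255.255)
  97.251.0.0/19 (97.251.0.0 - 97.251.31.255)
  97.251.0.0/20 (97.251.0.0 - 97.251.15.255)
  97.251.8.0/22 (97.251.8.0 - 97.251.11.255)
Total matching entries: 4.

4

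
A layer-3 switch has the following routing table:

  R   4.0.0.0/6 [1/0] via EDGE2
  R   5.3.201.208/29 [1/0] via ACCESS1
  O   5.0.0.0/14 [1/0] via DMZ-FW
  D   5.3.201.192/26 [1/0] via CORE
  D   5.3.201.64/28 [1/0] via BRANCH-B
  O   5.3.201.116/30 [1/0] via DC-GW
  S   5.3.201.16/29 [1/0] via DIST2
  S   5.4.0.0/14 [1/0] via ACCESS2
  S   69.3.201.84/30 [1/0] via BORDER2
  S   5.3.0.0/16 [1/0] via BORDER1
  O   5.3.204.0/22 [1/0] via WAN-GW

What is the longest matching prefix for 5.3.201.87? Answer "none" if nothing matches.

Entries matching 5.3.201.87:
  4.0.0.0/6 (4.0.0.0 - 7.255.255.255)
  5.0.0.0/14 (5.0.0.0 - 5.3.255.255)
  5.3.0.0/16 (5.3.0.0 - 5.3.255.255)
Most specific is 5.3.0.0/16.

5.3.0.0/16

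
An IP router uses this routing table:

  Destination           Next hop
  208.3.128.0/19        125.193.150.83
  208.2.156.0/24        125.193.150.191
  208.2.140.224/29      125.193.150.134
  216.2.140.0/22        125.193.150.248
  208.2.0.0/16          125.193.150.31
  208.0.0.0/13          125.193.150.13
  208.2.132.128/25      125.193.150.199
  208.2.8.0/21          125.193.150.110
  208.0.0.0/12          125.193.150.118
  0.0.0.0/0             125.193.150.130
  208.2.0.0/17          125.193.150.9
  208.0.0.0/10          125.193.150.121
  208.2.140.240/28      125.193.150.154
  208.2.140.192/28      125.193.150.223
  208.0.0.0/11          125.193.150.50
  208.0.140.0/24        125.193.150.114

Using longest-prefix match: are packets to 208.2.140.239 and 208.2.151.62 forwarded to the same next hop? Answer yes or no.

208.2.140.239: longest match 208.2.0.0/16 -> 125.193.150.31
208.2.151.62: longest match 208.2.0.0/16 -> 125.193.150.31

yes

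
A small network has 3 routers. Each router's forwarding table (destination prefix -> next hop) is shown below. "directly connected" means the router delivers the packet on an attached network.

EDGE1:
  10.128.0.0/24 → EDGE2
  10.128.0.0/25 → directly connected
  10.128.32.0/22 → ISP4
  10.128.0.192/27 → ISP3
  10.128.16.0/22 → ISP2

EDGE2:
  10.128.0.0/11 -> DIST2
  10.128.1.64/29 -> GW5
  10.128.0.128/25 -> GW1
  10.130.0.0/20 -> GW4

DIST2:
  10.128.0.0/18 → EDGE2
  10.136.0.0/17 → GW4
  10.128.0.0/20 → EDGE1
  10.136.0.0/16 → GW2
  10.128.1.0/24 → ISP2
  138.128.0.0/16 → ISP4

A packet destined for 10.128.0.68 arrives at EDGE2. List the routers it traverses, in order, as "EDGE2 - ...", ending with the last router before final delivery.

EDGE2 - DIST2 - EDGE1

At EDGE2: longest match for 10.128.0.68 is 10.128.0.0/11 -> DIST2
At DIST2: longest match for 10.128.0.68 is 10.128.0.0/20 -> EDGE1
At EDGE1: longest match for 10.128.0.68 is 10.128.0.0/25 -> directly connected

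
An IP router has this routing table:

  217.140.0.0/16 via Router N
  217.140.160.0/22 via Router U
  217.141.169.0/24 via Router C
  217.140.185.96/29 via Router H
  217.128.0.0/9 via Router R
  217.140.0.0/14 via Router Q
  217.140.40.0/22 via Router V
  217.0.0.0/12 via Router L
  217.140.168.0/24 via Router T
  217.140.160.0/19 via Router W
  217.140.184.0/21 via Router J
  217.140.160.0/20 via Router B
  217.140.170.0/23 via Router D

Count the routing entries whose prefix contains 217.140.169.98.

5

Prefixes containing 217.140.169.98:
  217.128.0.0/9 (217.128.0.0 - 217.255.255.255)
  217.140.0.0/14 (217.140.0.0 - 217.143.255.255)
  217.140.0.0/16 (217.140.0.0 - 217.140.255.255)
  217.140.160.0/19 (217.140.160.0 - 217.140.191.255)
  217.140.160.0/20 (217.140.160.0 - 217.140.175.255)
Total matching entries: 5.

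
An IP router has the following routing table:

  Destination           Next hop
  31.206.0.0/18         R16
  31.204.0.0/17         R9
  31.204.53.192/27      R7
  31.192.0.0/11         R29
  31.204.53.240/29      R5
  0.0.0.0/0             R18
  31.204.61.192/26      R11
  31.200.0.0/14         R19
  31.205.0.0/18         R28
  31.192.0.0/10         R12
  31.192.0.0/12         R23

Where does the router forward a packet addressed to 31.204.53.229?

R9

Routes whose prefix contains 31.204.53.229:
  0.0.0.0/0 (default, matches everything) -> R18
  31.192.0.0/10 (31.192.0.0 - 31.255.255.255) -> R12
  31.192.0.0/11 (31.192.0.0 - 31.223.255.255) -> R29
  31.192.0.0/12 (31.192.0.0 - 31.207.255.255) -> R23
  31.204.0.0/17 (31.204.0.0 - 31.204.127.255) -> R9
More-specific entries that do NOT match:
  31.204.53.240/29 (31.204.53.240 - 31.204.53.247) does not contain 31.204.53.229
  31.204.53.192/27 (31.204.53.192 - 31.204.53.223) does not contain 31.204.53.229
  31.204.61.192/26 (31.204.61.192 - 31.204.61.255) does not contain 31.204.53.229
  31.206.0.0/18 (31.206.0.0 - 31.206.63.255) does not contain 31.204.53.229
  31.205.0.0/18 (31.205.0.0 - 31.205.63.255) does not contain 31.204.53.229
Longest matching prefix is /17 -> next hop R9.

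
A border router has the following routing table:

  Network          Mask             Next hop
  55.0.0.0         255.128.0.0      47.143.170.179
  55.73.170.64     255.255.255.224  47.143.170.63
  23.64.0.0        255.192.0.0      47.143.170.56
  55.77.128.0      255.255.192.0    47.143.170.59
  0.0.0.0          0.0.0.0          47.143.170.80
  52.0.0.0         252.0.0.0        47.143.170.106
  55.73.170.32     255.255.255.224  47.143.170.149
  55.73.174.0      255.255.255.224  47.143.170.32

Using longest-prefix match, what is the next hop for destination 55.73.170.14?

47.143.170.179

Routes whose prefix contains 55.73.170.14:
  0.0.0.0/0 (default, matches everything) -> 47.143.170.80
  52.0.0.0/6 (52.0.0.0 - 55.255.255.255) -> 47.143.170.106
  55.0.0.0/9 (55.0.0.0 - 55.127.255.255) -> 47.143.170.179
More-specific entries that do NOT match:
  55.73.170.64/27 (55.73.170.64 - 55.73.170.95) does not contain 55.73.170.14
  55.73.170.32/27 (55.73.170.32 - 55.73.170.63) does not contain 55.73.170.14
  55.73.174.0/27 (55.73.174.0 - 55.73.174.31) does not contain 55.73.170.14
  55.77.128.0/18 (55.77.128.0 - 55.77.191.255) does not contain 55.73.170.14
  23.64.0.0/10 (23.64.0.0 - 23.127.255.255) does not contain 55.73.170.14
Longest matching prefix is /9 -> next hop 47.143.170.179.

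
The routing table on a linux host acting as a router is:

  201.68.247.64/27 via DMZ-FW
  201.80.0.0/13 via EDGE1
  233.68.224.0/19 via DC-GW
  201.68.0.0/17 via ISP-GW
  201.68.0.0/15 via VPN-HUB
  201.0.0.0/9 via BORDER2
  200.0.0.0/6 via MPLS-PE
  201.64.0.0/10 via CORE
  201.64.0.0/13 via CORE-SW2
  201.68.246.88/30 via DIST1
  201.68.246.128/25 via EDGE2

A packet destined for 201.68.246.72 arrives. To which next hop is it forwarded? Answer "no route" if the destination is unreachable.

VPN-HUB

Routes whose prefix contains 201.68.246.72:
  200.0.0.0/6 (200.0.0.0 - 203.255.255.255) -> MPLS-PE
  201.0.0.0/9 (201.0.0.0 - 201.127.255.255) -> BORDER2
  201.64.0.0/10 (201.64.0.0 - 201.127.255.255) -> CORE
  201.64.0.0/13 (201.64.0.0 - 201.71.255.255) -> CORE-SW2
  201.68.0.0/15 (201.68.0.0 - 201.69.255.255) -> VPN-HUB
More-specific entries that do NOT match:
  201.68.246.88/30 (201.68.246.88 - 201.68.246.91) does not contain 201.68.246.72
  201.68.247.64/27 (201.68.247.64 - 201.68.247.95) does not contain 201.68.246.72
  201.68.246.128/25 (201.68.246.128 - 201.68.246.255) does not contain 201.68.246.72
  233.68.224.0/19 (233.68.224.0 - 233.68.255.255) does not contain 201.68.246.72
  201.68.0.0/17 (201.68.0.0 - 201.68.127.255) does not contain 201.68.246.72
Longest matching prefix is /15 -> next hop VPN-HUB.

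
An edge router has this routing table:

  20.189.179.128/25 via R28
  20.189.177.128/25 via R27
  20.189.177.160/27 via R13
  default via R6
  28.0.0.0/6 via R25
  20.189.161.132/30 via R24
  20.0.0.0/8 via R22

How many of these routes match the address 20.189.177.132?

3

Prefixes containing 20.189.177.132:
  0.0.0.0/0 (default, matches everything)
  20.0.0.0/8 (20.0.0.0 - 20.255.255.255)
  20.189.177.128/25 (20.189.177.128 - 20.189.177.255)
Total matching entries: 3.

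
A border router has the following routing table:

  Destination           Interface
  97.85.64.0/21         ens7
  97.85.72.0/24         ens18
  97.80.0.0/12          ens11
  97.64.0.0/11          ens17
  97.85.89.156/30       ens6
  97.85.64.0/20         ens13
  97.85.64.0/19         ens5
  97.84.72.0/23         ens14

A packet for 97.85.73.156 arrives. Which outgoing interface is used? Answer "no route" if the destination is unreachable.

Routes whose prefix contains 97.85.73.156:
  97.64.0.0/11 (97.64.0.0 - 97.95.255.255) -> ens17
  97.80.0.0/12 (97.80.0.0 - 97.95.255.255) -> ens11
  97.85.64.0/19 (97.85.64.0 - 97.85.95.255) -> ens5
  97.85.64.0/20 (97.85.64.0 - 97.85.79.255) -> ens13
More-specific entries that do NOT match:
  97.85.89.156/30 (97.85.89.156 - 97.85.89.159) does not contain 97.85.73.156
  97.85.72.0/24 (97.85.72.0 - 97.85.72.255) does not contain 97.85.73.156
  97.84.72.0/23 (97.84.72.0 - 97.84.73.255) does not contain 97.85.73.156
  97.85.64.0/21 (97.85.64.0 - 97.85.71.255) does not contain 97.85.73.156
Longest matching prefix is /20 -> interface ens13.

ens13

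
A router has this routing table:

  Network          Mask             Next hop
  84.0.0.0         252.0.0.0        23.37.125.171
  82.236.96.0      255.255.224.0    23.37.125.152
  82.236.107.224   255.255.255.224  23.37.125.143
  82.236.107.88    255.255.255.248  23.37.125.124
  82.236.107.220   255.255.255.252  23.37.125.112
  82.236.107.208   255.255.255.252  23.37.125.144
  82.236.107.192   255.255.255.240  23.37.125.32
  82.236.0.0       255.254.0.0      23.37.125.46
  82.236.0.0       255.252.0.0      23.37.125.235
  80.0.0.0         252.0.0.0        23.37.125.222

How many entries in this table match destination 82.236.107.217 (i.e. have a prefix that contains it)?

Prefixes containing 82.236.107.217:
  80.0.0.0/6 (80.0.0.0 - 83.255.255.255)
  82.236.0.0/14 (82.236.0.0 - 82.239.255.255)
  82.236.0.0/15 (82.236.0.0 - 82.237.255.255)
  82.236.96.0/19 (82.236.96.0 - 82.236.127.255)
Total matching entries: 4.

4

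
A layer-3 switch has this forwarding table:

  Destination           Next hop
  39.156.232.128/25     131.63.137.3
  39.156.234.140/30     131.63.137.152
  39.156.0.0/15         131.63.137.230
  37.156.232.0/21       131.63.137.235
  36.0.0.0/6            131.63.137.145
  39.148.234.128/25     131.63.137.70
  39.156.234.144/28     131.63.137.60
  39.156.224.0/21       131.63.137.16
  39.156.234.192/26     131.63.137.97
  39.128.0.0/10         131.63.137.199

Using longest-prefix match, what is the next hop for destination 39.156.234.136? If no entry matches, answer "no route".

Routes whose prefix contains 39.156.234.136:
  36.0.0.0/6 (36.0.0.0 - 39.255.255.255) -> 131.63.137.145
  39.128.0.0/10 (39.128.0.0 - 39.191.255.255) -> 131.63.137.199
  39.156.0.0/15 (39.156.0.0 - 39.157.255.255) -> 131.63.137.230
More-specific entries that do NOT match:
  39.156.234.140/30 (39.156.234.140 - 39.156.234.143) does not contain 39.156.234.136
  39.156.234.144/28 (39.156.234.144 - 39.156.234.159) does not contain 39.156.234.136
  39.156.234.192/26 (39.156.234.192 - 39.156.234.255) does not contain 39.156.234.136
  39.156.232.128/25 (39.156.232.128 - 39.156.232.255) does not contain 39.156.234.136
  39.148.234.128/25 (39.148.234.128 - 39.148.234.255) does not contain 39.156.234.136
  37.156.232.0/21 (37.156.232.0 - 37.156.239.255) does not contain 39.156.234.136
  39.156.224.0/21 (39.156.224.0 - 39.156.231.255) does not contain 39.156.234.136
Longest matching prefix is /15 -> next hop 131.63.137.230.

131.63.137.230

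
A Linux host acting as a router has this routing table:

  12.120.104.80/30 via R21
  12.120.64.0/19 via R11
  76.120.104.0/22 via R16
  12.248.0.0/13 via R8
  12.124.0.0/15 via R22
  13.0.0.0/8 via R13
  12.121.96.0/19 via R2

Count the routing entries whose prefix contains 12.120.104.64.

No listed prefix contains 12.120.104.64.
Total matching entries: 0.

0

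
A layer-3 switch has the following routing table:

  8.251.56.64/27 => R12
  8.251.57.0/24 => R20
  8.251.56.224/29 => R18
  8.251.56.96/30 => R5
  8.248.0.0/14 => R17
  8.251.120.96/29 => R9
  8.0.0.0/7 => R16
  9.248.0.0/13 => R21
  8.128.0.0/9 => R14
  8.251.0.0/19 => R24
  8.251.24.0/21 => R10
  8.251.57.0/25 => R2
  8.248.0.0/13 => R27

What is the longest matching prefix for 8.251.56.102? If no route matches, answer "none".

Entries matching 8.251.56.102:
  8.0.0.0/7 (8.0.0.0 - 9.255.255.255)
  8.128.0.0/9 (8.128.0.0 - 8.255.255.255)
  8.248.0.0/13 (8.248.0.0 - 8.255.255.255)
  8.248.0.0/14 (8.248.0.0 - 8.251.255.255)
Most specific is 8.248.0.0/14.

8.248.0.0/14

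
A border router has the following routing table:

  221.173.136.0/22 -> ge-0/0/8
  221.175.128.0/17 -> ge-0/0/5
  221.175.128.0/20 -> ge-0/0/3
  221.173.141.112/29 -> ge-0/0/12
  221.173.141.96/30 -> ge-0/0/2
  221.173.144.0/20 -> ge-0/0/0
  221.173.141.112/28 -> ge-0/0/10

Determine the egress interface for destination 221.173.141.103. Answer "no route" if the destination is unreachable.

no route

No entry's prefix contains 221.173.141.103; there is no default route.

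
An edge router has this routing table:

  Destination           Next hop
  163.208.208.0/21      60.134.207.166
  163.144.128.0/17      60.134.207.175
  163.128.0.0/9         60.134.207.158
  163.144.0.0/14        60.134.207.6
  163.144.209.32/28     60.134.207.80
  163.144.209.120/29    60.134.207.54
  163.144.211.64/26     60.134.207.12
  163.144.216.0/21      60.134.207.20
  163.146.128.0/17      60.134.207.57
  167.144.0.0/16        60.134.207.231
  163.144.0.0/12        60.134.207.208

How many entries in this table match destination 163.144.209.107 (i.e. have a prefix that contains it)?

4

Prefixes containing 163.144.209.107:
  163.128.0.0/9 (163.128.0.0 - 163.255.255.255)
  163.144.0.0/12 (163.144.0.0 - 163.159.255.255)
  163.144.0.0/14 (163.144.0.0 - 163.147.255.255)
  163.144.128.0/17 (163.144.128.0 - 163.144.255.255)
Total matching entries: 4.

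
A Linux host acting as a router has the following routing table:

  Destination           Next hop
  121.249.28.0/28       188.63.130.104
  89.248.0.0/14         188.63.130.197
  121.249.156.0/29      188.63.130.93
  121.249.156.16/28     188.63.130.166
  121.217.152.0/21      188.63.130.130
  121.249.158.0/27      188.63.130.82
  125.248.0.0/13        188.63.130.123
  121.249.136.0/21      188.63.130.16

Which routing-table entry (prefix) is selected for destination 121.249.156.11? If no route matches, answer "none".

none

121.249.156.11 is outside every listed prefix and there is no default route.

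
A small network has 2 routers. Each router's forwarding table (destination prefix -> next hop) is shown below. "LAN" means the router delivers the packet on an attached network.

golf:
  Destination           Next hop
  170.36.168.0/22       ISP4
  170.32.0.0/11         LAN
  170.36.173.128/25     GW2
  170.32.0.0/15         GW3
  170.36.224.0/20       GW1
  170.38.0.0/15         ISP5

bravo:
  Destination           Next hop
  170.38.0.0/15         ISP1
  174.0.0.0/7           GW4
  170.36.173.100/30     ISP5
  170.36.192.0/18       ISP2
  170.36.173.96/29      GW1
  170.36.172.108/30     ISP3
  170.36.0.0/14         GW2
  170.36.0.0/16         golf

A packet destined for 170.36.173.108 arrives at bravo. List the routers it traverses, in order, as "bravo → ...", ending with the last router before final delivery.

bravo → golf

At bravo: longest match for 170.36.173.108 is 170.36.0.0/16 -> golf
At golf: longest match for 170.36.173.108 is 170.32.0.0/11 -> LAN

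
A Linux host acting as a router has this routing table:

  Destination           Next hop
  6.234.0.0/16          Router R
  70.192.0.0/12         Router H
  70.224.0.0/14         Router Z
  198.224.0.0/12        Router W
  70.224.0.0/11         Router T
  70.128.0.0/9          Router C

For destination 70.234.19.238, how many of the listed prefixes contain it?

2

Prefixes containing 70.234.19.238:
  70.128.0.0/9 (70.128.0.0 - 70.255.255.255)
  70.224.0.0/11 (70.224.0.0 - 70.255.255.255)
Total matching entries: 2.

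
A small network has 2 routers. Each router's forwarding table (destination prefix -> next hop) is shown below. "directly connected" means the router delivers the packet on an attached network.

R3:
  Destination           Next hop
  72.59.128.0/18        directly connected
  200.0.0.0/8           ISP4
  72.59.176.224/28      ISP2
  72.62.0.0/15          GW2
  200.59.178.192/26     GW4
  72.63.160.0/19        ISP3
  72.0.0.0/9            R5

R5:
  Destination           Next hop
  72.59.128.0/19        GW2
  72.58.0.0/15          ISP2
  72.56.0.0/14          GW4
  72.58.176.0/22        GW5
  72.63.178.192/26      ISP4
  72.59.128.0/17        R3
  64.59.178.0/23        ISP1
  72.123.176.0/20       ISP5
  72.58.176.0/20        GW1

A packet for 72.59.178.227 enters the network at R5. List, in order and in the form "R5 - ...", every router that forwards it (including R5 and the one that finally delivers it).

At R5: longest match for 72.59.178.227 is 72.59.128.0/17 -> R3
At R3: longest match for 72.59.178.227 is 72.59.128.0/18 -> directly connected

R5 - R3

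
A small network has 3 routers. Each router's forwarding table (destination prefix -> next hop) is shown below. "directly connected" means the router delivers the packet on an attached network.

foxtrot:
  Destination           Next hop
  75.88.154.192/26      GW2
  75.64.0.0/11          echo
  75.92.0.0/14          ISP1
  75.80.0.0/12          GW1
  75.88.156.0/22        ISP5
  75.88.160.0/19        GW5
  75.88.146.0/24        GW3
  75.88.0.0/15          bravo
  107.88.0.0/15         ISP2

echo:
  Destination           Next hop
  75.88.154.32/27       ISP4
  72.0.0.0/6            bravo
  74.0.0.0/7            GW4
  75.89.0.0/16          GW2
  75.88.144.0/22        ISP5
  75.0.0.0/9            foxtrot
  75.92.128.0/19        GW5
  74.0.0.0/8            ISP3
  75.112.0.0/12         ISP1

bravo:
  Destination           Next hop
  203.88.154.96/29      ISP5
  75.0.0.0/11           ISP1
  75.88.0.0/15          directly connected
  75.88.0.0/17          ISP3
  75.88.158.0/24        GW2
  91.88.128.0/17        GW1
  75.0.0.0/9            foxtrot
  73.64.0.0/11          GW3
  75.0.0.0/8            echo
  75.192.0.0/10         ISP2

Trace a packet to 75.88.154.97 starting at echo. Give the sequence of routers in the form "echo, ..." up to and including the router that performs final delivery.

echo, foxtrot, bravo

At echo: longest match for 75.88.154.97 is 75.0.0.0/9 -> foxtrot
At foxtrot: longest match for 75.88.154.97 is 75.88.0.0/15 -> bravo
At bravo: longest match for 75.88.154.97 is 75.88.0.0/15 -> directly connected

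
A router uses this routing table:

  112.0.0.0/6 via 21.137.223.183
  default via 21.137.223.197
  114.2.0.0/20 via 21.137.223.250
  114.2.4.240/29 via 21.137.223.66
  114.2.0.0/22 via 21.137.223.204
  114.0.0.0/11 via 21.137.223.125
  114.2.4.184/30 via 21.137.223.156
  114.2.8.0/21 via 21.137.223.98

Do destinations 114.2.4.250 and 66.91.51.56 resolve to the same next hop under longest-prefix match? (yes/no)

no

114.2.4.250: longest match 114.2.0.0/20 -> 21.137.223.250
66.91.51.56: longest match 0.0.0.0/0 -> 21.137.223.197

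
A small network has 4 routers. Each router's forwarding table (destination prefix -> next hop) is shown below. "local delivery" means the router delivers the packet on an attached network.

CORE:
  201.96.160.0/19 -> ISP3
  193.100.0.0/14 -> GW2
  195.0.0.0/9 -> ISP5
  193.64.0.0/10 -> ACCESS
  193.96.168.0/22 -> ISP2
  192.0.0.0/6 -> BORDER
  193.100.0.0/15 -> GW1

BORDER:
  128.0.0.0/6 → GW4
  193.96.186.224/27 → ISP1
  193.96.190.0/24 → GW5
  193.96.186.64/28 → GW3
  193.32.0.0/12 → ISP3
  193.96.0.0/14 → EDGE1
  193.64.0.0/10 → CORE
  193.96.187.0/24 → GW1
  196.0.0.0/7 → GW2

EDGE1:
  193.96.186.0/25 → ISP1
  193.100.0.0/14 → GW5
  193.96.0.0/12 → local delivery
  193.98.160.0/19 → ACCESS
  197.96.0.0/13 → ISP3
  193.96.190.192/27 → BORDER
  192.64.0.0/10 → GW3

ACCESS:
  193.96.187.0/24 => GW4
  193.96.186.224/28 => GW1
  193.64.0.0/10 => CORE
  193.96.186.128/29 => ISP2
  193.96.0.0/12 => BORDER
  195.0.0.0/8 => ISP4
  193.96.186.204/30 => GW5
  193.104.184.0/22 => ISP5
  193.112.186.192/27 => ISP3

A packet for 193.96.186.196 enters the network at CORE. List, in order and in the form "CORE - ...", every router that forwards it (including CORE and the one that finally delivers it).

CORE - ACCESS - BORDER - EDGE1

At CORE: longest match for 193.96.186.196 is 193.64.0.0/10 -> ACCESS
At ACCESS: longest match for 193.96.186.196 is 193.96.0.0/12 -> BORDER
At BORDER: longest match for 193.96.186.196 is 193.96.0.0/14 -> EDGE1
At EDGE1: longest match for 193.96.186.196 is 193.96.0.0/12 -> local delivery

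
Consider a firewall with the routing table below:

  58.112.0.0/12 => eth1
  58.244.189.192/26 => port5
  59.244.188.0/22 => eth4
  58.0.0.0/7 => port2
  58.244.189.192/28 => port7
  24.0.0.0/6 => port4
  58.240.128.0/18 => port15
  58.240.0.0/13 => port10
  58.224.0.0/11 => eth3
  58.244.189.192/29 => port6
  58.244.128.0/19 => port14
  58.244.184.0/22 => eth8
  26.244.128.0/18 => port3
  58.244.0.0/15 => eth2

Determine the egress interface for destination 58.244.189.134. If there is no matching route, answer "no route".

eth2

Routes whose prefix contains 58.244.189.134:
  58.0.0.0/7 (58.0.0.0 - 59.255.255.255) -> port2
  58.224.0.0/11 (58.224.0.0 - 58.255.255.255) -> eth3
  58.240.0.0/13 (58.240.0.0 - 58.247.255.255) -> port10
  58.244.0.0/15 (58.244.0.0 - 58.245.255.255) -> eth2
More-specific entries that do NOT match:
  58.244.189.192/29 (58.244.189.192 - 58.244.189.199) does not contain 58.244.189.134
  58.244.189.192/28 (58.244.189.192 - 58.244.189.207) does not contain 58.244.189.134
  58.244.189.192/26 (58.244.189.192 - 58.244.189.255) does not contain 58.244.189.134
  59.244.188.0/22 (59.244.188.0 - 59.244.191.255) does not contain 58.244.189.134
  58.244.184.0/22 (58.244.184.0 - 58.244.187.255) does not contain 58.244.189.134
  58.244.128.0/19 (58.244.128.0 - 58.244.159.255) does not contain 58.244.189.134
  58.240.128.0/18 (58.240.128.0 - 58.240.191.255) does not contain 58.244.189.134
  26.244.128.0/18 (26.244.128.0 - 26.244.191.255) does not contain 58.244.189.134
Longest matching prefix is /15 -> interface eth2.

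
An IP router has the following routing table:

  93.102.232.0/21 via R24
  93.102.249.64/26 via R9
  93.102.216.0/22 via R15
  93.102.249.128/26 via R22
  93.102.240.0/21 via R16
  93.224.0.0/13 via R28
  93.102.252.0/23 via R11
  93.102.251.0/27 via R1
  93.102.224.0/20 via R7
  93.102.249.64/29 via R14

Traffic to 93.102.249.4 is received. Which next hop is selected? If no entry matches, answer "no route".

no route

No entry's prefix contains 93.102.249.4; there is no default route.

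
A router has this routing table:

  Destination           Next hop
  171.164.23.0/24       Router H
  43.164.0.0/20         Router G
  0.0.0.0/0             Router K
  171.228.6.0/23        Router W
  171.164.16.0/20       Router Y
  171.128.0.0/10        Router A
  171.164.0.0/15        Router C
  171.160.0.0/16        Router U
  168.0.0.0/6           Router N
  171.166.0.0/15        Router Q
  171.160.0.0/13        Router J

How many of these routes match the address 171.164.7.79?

5

Prefixes containing 171.164.7.79:
  0.0.0.0/0 (default, matches everything)
  168.0.0.0/6 (168.0.0.0 - 171.255.255.255)
  171.128.0.0/10 (171.128.0.0 - 171.191.255.255)
  171.160.0.0/13 (171.160.0.0 - 171.167.255.255)
  171.164.0.0/15 (171.164.0.0 - 171.165.255.255)
Total matching entries: 5.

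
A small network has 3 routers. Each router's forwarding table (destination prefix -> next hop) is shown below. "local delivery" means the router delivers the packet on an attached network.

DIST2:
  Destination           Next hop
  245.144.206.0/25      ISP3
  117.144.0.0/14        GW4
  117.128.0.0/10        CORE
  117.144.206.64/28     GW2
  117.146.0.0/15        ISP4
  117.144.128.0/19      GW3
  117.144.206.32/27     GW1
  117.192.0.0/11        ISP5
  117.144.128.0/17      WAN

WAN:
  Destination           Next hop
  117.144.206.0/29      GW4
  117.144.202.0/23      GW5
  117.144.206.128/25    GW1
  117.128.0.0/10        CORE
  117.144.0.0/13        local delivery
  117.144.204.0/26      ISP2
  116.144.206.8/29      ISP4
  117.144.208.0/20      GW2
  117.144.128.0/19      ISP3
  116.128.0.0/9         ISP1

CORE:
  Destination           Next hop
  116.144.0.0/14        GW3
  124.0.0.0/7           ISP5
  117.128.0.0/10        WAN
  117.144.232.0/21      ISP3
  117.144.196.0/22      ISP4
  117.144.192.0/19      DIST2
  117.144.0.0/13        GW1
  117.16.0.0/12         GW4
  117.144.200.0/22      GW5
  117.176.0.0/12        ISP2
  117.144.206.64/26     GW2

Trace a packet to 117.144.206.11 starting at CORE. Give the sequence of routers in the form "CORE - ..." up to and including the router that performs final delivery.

At CORE: longest match for 117.144.206.11 is 117.144.192.0/19 -> DIST2
At DIST2: longest match for 117.144.206.11 is 117.144.128.0/17 -> WAN
At WAN: longest match for 117.144.206.11 is 117.144.0.0/13 -> local delivery

CORE - DIST2 - WAN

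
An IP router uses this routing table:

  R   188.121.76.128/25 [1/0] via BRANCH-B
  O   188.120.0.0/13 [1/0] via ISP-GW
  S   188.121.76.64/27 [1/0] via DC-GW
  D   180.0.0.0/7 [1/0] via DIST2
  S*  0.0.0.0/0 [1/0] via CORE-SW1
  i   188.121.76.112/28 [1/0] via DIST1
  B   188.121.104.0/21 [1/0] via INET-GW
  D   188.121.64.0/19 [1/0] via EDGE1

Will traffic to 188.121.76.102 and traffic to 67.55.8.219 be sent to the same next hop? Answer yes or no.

no

188.121.76.102: longest match 188.121.64.0/19 -> EDGE1
67.55.8.219: longest match 0.0.0.0/0 -> CORE-SW1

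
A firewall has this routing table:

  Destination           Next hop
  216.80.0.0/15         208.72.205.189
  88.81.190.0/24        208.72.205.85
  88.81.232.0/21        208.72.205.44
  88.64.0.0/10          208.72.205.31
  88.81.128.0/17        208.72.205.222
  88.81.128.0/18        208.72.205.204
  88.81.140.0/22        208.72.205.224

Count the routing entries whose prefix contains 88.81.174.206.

3

Prefixes containing 88.81.174.206:
  88.64.0.0/10 (88.64.0.0 - 88.127.255.255)
  88.81.128.0/17 (88.81.128.0 - 88.81.255.255)
  88.81.128.0/18 (88.81.128.0 - 88.81.191.255)
Total matching entries: 3.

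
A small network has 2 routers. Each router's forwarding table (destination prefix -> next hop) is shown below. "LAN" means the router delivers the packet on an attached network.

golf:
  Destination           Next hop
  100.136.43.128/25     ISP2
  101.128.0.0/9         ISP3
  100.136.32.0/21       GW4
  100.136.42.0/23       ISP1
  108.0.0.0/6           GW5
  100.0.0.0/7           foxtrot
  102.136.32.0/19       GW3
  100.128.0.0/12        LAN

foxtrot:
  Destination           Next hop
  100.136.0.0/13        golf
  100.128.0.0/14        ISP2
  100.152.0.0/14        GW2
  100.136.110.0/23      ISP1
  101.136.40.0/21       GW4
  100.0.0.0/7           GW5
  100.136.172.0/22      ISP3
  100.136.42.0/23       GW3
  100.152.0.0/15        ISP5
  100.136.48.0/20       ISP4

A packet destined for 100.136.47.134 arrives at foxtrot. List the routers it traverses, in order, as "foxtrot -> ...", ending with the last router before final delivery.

foxtrot -> golf

At foxtrot: longest match for 100.136.47.134 is 100.136.0.0/13 -> golf
At golf: longest match for 100.136.47.134 is 100.128.0.0/12 -> LAN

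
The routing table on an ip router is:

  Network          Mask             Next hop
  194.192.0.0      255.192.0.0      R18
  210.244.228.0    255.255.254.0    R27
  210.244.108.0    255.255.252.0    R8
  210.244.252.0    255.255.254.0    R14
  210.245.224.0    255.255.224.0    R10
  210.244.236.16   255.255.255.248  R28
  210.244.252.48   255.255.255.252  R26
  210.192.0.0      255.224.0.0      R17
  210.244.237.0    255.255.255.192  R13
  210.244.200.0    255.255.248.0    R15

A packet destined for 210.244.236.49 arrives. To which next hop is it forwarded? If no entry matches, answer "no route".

No entry's prefix contains 210.244.236.49; there is no default route.

no route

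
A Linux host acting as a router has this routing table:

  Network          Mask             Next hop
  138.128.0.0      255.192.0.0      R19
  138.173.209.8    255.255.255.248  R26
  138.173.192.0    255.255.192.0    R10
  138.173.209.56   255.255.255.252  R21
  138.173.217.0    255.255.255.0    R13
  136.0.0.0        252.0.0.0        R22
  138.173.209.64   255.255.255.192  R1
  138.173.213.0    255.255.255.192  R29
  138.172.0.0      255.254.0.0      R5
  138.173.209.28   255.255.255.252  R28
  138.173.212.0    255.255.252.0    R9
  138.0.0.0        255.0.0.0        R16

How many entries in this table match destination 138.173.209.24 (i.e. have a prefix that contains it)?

5

Prefixes containing 138.173.209.24:
  136.0.0.0/6 (136.0.0.0 - 139.255.255.255)
  138.0.0.0/8 (138.0.0.0 - 138.255.255.255)
  138.128.0.0/10 (138.128.0.0 - 138.191.255.255)
  138.172.0.0/15 (138.172.0.0 - 138.173.255.255)
  138.173.192.0/18 (138.173.192.0 - 138.173.255.255)
Total matching entries: 5.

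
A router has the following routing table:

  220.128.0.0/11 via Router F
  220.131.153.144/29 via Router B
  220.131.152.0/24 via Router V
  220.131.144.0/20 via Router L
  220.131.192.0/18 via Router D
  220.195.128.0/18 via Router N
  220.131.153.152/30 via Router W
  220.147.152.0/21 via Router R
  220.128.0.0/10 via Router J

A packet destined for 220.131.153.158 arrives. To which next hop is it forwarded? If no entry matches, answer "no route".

Router L

Routes whose prefix contains 220.131.153.158:
  220.128.0.0/10 (220.128.0.0 - 220.191.255.255) -> Router J
  220.128.0.0/11 (220.128.0.0 - 220.159.255.255) -> Router F
  220.131.144.0/20 (220.131.144.0 - 220.131.159.255) -> Router L
More-specific entries that do NOT match:
  220.131.153.152/30 (220.131.153.152 - 220.131.153.155) does not contain 220.131.153.158
  220.131.153.144/29 (220.131.153.144 - 220.131.153.151) does not contain 220.131.153.158
  220.131.152.0/24 (220.131.152.0 - 220.131.152.255) does not contain 220.131.153.158
  220.147.152.0/21 (220.147.152.0 - 220.147.159.255) does not contain 220.131.153.158
Longest matching prefix is /20 -> next hop Router L.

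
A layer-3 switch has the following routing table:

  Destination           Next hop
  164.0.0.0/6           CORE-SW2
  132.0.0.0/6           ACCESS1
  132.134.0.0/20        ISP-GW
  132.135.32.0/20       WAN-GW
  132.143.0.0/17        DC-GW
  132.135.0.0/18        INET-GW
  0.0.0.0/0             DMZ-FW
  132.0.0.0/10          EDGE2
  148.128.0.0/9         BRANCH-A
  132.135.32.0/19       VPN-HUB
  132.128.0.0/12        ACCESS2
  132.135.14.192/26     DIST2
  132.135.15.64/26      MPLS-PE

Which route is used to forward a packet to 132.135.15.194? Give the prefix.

Entries matching 132.135.15.194:
  0.0.0.0/0 (default, matches everything)
  132.0.0.0/6 (132.0.0.0 - 135.255.255.255)
  132.128.0.0/12 (132.128.0.0 - 132.143.255.255)
  132.135.0.0/18 (132.135.0.0 - 132.135.63.255)
Most specific is 132.135.0.0/18.

132.135.0.0/18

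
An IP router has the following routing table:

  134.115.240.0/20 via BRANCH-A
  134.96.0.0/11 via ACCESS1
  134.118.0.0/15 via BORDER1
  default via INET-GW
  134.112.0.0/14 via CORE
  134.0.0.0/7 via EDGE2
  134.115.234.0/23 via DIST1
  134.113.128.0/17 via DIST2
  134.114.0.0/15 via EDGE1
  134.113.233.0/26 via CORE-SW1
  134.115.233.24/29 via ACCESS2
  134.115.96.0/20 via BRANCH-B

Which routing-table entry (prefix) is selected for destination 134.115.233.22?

134.114.0.0/15

Entries matching 134.115.233.22:
  0.0.0.0/0 (default, matches everything)
  134.0.0.0/7 (134.0.0.0 - 135.255.255.255)
  134.96.0.0/11 (134.96.0.0 - 134.127.255.255)
  134.112.0.0/14 (134.112.0.0 - 134.115.255.255)
  134.114.0.0/15 (134.114.0.0 - 134.115.255.255)
Most specific is 134.114.0.0/15.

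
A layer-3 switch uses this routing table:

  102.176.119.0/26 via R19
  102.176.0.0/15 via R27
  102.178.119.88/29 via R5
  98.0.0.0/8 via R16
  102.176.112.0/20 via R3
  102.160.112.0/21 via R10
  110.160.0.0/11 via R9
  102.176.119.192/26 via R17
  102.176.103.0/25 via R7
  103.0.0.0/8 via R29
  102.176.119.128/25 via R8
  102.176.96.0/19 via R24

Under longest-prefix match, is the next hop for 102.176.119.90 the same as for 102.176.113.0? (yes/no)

102.176.119.90: longest match 102.176.112.0/20 -> R3
102.176.113.0: longest match 102.176.112.0/20 -> R3

yes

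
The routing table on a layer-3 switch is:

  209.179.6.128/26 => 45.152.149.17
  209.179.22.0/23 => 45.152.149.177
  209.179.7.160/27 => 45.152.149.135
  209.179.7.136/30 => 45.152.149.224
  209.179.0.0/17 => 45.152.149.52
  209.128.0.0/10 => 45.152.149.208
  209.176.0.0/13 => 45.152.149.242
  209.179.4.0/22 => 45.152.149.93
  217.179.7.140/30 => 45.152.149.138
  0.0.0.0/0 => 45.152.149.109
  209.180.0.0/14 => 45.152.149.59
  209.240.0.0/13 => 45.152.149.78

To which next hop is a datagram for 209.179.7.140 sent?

Routes whose prefix contains 209.179.7.140:
  0.0.0.0/0 (default, matches everything) -> 45.152.149.109
  209.128.0.0/10 (209.128.0.0 - 209.191.255.255) -> 45.152.149.208
  209.176.0.0/13 (209.176.0.0 - 209.183.255.255) -> 45.152.149.242
  209.179.0.0/17 (209.179.0.0 - 209.179.127.255) -> 45.152.149.52
  209.179.4.0/22 (209.179.4.0 - 209.179.7.255) -> 45.152.149.93
More-specific entries that do NOT match:
  209.179.7.136/30 (209.179.7.136 - 209.179.7.139) does not contain 209.179.7.140
  217.179.7.140/30 (217.179.7.140 - 217.179.7.143) does not contain 209.179.7.140
  209.179.7.160/27 (209.179.7.160 - 209.179.7.191) does not contain 209.179.7.140
  209.179.6.128/26 (209.179.6.128 - 209.179.6.191) does not contain 209.179.7.140
  209.179.22.0/23 (209.179.22.0 - 209.179.23.255) does not contain 209.179.7.140
Longest matching prefix is /22 -> next hop 45.152.149.93.

45.152.149.93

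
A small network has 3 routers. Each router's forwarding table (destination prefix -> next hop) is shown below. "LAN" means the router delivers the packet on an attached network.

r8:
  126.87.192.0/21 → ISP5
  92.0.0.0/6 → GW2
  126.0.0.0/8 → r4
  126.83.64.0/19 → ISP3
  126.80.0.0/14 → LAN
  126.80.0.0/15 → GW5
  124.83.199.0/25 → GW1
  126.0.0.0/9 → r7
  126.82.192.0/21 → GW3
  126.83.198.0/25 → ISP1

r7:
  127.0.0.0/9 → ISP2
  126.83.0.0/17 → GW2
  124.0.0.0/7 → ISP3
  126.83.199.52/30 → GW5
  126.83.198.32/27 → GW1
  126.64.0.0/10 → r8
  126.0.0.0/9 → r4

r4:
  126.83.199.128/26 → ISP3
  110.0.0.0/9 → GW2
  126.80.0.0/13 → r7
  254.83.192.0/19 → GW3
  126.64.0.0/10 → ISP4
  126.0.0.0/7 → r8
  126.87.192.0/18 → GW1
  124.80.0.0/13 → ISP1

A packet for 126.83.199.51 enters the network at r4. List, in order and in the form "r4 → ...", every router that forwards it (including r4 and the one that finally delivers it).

r4 → r7 → r8

At r4: longest match for 126.83.199.51 is 126.80.0.0/13 -> r7
At r7: longest match for 126.83.199.51 is 126.64.0.0/10 -> r8
At r8: longest match for 126.83.199.51 is 126.80.0.0/14 -> LAN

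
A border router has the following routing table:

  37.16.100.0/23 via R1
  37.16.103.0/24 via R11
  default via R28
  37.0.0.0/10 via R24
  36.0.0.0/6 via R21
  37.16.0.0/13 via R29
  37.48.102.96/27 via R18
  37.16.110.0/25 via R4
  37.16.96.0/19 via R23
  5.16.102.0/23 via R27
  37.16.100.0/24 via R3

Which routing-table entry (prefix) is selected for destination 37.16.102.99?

37.16.96.0/19

Entries matching 37.16.102.99:
  0.0.0.0/0 (default, matches everything)
  36.0.0.0/6 (36.0.0.0 - 39.255.255.255)
  37.0.0.0/10 (37.0.0.0 - 37.63.255.255)
  37.16.0.0/13 (37.16.0.0 - 37.23.255.255)
  37.16.96.0/19 (37.16.96.0 - 37.16.127.255)
Most specific is 37.16.96.0/19.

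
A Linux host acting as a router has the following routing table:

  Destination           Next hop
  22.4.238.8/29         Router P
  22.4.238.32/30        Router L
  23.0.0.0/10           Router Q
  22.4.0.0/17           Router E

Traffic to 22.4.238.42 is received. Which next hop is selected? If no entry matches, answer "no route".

No entry's prefix contains 22.4.238.42; there is no default route.

no route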